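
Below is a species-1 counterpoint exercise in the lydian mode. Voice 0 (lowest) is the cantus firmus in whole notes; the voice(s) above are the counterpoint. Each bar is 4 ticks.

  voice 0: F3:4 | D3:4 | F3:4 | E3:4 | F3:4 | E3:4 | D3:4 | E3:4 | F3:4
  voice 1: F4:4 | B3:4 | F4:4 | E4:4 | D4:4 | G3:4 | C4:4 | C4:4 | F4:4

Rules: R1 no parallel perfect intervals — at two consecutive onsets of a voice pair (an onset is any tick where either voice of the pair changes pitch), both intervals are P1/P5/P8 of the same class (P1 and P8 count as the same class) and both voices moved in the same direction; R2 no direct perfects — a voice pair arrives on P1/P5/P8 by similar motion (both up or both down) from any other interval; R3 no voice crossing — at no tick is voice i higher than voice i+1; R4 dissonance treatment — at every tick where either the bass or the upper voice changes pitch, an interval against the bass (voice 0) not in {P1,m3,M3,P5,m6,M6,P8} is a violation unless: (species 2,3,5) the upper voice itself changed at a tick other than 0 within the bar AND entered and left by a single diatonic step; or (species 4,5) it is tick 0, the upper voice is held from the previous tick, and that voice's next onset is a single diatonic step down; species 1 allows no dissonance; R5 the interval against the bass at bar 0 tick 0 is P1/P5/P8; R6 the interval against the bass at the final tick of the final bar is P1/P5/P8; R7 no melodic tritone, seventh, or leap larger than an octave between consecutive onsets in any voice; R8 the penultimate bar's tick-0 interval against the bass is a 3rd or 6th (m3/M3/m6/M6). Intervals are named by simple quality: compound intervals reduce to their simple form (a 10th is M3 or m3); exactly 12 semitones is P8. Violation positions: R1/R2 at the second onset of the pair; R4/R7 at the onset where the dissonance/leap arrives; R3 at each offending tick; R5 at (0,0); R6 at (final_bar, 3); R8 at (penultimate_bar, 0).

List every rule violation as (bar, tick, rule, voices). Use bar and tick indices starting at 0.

bar 0: v0=F3 v1=F4 downbeat P8
bar 1: v0=D3 v1=B3 downbeat M6
bar 2: v0=F3 v1=F4 downbeat P8
bar 3: v0=E3 v1=E4 downbeat P8
bar 4: v0=F3 v1=D4 downbeat M6
bar 5: v0=E3 v1=G3 downbeat m3
bar 6: v0=D3 v1=C4 downbeat m7
bar 7: v0=E3 v1=C4 downbeat m6
bar 8: v0=F3 v1=F4 downbeat P8
  -> R7 @ bar 1 tick 0 v(1,): F4->B3 leap 6st
  -> R2 @ bar 2 tick 0 v(0, 1): D3/B3 M6 -> F3/F4 P8 similar
  -> R7 @ bar 2 tick 0 v(1,): B3->F4 leap 6st
  -> R1 @ bar 3 tick 0 v(0, 1): F3/F4 P8 -> E3/E4 P8 similar
  -> R4 @ bar 6 tick 0 v(0, 1): D3/C4 m7 untreated
  -> R2 @ bar 8 tick 0 v(0, 1): E3/C4 m6 -> F3/F4 P8 similar

(1, 0, R7, (1,))
(2, 0, R2, (0, 1))
(2, 0, R7, (1,))
(3, 0, R1, (0, 1))
(6, 0, R4, (0, 1))
(8, 0, R2, (0, 1))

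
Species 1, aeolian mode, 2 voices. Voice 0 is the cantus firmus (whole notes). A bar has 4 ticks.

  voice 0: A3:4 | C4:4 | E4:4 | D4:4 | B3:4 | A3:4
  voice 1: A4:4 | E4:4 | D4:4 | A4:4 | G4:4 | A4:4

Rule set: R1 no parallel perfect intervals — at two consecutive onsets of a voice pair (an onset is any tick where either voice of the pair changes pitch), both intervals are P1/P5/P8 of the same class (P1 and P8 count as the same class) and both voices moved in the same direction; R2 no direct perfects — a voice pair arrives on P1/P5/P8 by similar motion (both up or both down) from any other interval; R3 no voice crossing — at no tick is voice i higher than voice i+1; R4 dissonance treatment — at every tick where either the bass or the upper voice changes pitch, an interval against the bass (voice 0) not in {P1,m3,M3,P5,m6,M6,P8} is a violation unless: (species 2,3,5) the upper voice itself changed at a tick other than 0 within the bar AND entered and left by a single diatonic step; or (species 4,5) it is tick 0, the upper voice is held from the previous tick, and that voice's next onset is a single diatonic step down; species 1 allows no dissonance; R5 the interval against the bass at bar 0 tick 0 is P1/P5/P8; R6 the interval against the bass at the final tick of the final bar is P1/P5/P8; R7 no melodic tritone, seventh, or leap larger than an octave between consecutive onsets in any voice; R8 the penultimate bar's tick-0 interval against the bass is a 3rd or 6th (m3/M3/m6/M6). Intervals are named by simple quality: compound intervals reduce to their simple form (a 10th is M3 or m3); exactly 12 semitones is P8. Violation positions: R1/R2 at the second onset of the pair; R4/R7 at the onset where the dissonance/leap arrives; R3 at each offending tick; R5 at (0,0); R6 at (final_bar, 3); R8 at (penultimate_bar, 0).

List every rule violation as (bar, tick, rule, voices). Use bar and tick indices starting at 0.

(2, 0, R3, (0, 1))
(2, 0, R4, (0, 1))
(2, 1, R3, (0, 1))
(2, 2, R3, (0, 1))
(2, 3, R3, (0, 1))

bar 0: v0=A3 v1=A4 downbeat P8
bar 1: v0=C4 v1=E4 downbeat M3
bar 2: v0=E4 v1=D4 downbeat M2
bar 3: v0=D4 v1=A4 downbeat P5
bar 4: v0=B3 v1=G4 downbeat m6
bar 5: v0=A3 v1=A4 downbeat P8
  -> R3 @ bar 2 tick 0 v(0, 1): E4 above D4
  -> R4 @ bar 2 tick 0 v(0, 1): E4/D4 M2 untreated
  -> R3 @ bar 2 tick 1 v(0, 1): E4 above D4
  -> R3 @ bar 2 tick 2 v(0, 1): E4 above D4
  -> R3 @ bar 2 tick 3 v(0, 1): E4 above D4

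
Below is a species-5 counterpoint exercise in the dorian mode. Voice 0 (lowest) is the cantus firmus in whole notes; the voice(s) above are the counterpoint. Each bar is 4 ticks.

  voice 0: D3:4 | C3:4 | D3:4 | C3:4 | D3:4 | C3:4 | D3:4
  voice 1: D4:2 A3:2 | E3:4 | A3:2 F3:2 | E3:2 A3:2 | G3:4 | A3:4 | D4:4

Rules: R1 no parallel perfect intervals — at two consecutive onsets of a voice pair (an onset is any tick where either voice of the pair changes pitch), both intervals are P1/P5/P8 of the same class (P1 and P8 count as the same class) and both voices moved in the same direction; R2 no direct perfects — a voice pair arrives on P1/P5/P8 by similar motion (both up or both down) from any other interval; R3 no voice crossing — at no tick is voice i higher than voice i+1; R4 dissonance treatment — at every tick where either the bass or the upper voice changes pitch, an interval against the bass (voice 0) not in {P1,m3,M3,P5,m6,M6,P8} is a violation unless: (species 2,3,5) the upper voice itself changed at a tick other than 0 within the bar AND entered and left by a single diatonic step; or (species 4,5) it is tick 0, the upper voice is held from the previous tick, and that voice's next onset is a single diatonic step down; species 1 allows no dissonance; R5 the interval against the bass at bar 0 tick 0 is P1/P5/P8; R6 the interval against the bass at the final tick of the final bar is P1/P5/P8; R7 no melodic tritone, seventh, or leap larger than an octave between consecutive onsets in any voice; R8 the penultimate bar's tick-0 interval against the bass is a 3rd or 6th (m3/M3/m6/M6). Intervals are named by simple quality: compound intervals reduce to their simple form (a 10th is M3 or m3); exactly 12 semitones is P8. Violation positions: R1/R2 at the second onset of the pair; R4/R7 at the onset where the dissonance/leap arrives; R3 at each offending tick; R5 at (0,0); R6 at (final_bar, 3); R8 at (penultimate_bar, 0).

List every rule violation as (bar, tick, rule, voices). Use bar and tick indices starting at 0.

bar 0: v0=D3 v1=D4 downbeat P8
bar 1: v0=C3 v1=E3 downbeat M3
bar 2: v0=D3 v1=A3 downbeat P5
bar 3: v0=C3 v1=E3 downbeat M3
bar 4: v0=D3 v1=G3 downbeat P4
bar 5: v0=C3 v1=A3 downbeat M6
bar 6: v0=D3 v1=D4 downbeat P8
  -> R2 @ bar 2 tick 0 v(0, 1): C3/E3 M3 -> D3/A3 P5 similar
  -> R4 @ bar 4 tick 0 v(0, 1): D3/G3 P4 untreated
  -> R2 @ bar 6 tick 0 v(0, 1): C3/A3 M6 -> D3/D4 P8 similar

(2, 0, R2, (0, 1))
(4, 0, R4, (0, 1))
(6, 0, R2, (0, 1))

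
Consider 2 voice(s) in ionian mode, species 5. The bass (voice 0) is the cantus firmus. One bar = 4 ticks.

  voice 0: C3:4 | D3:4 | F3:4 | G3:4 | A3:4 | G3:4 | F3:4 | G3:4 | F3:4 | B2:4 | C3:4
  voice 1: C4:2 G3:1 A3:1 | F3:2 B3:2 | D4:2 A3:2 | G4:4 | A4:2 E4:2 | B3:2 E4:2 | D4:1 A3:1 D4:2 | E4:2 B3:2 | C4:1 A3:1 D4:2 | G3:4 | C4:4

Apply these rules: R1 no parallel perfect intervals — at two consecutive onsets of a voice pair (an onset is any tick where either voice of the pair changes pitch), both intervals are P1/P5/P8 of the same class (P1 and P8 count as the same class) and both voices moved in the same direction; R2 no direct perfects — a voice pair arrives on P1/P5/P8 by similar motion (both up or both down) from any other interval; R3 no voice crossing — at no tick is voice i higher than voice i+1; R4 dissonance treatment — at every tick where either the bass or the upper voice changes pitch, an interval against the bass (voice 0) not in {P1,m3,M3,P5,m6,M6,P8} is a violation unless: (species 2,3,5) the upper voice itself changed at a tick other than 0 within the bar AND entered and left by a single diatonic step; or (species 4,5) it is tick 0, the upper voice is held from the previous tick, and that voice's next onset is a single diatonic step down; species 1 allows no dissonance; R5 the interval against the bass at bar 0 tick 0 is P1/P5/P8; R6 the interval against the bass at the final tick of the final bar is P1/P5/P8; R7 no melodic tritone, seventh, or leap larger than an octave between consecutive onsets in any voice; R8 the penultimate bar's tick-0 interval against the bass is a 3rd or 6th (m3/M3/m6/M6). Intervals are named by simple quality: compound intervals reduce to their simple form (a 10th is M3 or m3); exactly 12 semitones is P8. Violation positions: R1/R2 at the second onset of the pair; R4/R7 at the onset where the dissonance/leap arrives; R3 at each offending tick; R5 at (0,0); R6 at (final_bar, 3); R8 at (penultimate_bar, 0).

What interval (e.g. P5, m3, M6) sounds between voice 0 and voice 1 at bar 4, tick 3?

P5

voice 0=A3 voice 1=E4 -> P5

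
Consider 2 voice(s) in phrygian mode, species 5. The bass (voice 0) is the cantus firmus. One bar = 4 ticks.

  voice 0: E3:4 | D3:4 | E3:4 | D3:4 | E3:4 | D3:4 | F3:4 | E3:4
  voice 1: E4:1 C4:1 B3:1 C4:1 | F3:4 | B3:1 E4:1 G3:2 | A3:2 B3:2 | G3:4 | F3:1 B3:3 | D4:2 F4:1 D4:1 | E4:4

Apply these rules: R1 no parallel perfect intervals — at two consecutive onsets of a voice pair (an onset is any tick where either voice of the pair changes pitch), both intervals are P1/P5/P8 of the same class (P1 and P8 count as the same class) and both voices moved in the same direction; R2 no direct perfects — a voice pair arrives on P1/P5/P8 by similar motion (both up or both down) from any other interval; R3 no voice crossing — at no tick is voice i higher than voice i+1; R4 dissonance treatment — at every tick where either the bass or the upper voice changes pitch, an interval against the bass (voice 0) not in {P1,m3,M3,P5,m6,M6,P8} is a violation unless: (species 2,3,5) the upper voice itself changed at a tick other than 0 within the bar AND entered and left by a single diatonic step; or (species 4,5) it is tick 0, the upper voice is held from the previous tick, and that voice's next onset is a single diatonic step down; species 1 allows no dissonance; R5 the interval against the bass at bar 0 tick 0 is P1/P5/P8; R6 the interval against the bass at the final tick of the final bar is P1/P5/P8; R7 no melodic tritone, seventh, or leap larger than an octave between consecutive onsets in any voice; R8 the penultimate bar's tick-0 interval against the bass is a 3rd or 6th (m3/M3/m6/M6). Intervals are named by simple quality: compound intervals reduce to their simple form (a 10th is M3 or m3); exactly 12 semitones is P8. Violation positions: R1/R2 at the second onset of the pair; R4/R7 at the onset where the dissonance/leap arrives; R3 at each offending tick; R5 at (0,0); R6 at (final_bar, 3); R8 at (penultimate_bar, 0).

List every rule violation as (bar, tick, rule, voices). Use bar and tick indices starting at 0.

(2, 0, R2, (0, 1))
(2, 0, R7, (1,))
(5, 1, R7, (1,))

bar 0: v0=E3 v1=E4 downbeat P8
bar 1: v0=D3 v1=F3 downbeat m3
bar 2: v0=E3 v1=B3 downbeat P5
bar 3: v0=D3 v1=A3 downbeat P5
bar 4: v0=E3 v1=G3 downbeat m3
bar 5: v0=D3 v1=F3 downbeat m3
bar 6: v0=F3 v1=D4 downbeat M6
bar 7: v0=E3 v1=E4 downbeat P8
  -> R2 @ bar 2 tick 0 v(0, 1): D3/F3 m3 -> E3/B3 P5 similar
  -> R7 @ bar 2 tick 0 v(1,): F3->B3 leap 6st
  -> R7 @ bar 5 tick 1 v(1,): F3->B3 leap 6st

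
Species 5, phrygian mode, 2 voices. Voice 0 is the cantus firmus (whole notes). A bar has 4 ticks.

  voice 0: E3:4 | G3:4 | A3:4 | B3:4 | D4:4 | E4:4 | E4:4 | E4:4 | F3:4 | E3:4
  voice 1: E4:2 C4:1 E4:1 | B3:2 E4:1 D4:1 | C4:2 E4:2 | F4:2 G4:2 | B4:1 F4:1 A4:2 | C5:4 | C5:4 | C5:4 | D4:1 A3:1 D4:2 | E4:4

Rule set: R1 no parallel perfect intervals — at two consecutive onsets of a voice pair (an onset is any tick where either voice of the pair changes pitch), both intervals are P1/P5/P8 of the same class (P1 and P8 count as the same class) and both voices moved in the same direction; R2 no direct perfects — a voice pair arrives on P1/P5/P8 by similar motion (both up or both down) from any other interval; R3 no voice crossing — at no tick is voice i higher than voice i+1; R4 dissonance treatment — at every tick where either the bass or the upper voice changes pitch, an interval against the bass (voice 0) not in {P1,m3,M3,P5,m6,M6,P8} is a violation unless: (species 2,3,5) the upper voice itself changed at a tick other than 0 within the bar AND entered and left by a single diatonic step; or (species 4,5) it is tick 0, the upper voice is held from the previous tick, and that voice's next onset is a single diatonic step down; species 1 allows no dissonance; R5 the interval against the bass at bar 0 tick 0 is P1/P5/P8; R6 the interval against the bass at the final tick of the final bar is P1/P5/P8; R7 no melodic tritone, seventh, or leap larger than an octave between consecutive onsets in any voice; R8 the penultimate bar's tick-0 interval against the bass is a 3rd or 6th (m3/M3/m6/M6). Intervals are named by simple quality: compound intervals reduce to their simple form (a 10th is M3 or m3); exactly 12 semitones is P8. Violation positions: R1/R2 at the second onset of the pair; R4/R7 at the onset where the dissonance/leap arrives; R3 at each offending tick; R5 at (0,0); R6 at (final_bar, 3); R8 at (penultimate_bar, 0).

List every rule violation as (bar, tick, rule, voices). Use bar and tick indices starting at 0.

(3, 0, R4, (0, 1))
(4, 1, R7, (1,))
(8, 0, R7, (0,))
(8, 0, R7, (1,))

bar 0: v0=E3 v1=E4 downbeat P8
bar 1: v0=G3 v1=B3 downbeat M3
bar 2: v0=A3 v1=C4 downbeat m3
bar 3: v0=B3 v1=F4 downbeat TT
bar 4: v0=D4 v1=B4 downbeat M6
bar 5: v0=E4 v1=C5 downbeat m6
bar 6: v0=E4 v1=C5 downbeat m6
bar 7: v0=E4 v1=C5 downbeat m6
bar 8: v0=F3 v1=D4 downbeat M6
bar 9: v0=E3 v1=E4 downbeat P8
  -> R4 @ bar 3 tick 0 v(0, 1): B3/F4 TT untreated
  -> R7 @ bar 4 tick 1 v(1,): B4->F4 leap 6st
  -> R7 @ bar 8 tick 0 v(0,): E4->F3 leap 11st
  -> R7 @ bar 8 tick 0 v(1,): C5->D4 leap 10st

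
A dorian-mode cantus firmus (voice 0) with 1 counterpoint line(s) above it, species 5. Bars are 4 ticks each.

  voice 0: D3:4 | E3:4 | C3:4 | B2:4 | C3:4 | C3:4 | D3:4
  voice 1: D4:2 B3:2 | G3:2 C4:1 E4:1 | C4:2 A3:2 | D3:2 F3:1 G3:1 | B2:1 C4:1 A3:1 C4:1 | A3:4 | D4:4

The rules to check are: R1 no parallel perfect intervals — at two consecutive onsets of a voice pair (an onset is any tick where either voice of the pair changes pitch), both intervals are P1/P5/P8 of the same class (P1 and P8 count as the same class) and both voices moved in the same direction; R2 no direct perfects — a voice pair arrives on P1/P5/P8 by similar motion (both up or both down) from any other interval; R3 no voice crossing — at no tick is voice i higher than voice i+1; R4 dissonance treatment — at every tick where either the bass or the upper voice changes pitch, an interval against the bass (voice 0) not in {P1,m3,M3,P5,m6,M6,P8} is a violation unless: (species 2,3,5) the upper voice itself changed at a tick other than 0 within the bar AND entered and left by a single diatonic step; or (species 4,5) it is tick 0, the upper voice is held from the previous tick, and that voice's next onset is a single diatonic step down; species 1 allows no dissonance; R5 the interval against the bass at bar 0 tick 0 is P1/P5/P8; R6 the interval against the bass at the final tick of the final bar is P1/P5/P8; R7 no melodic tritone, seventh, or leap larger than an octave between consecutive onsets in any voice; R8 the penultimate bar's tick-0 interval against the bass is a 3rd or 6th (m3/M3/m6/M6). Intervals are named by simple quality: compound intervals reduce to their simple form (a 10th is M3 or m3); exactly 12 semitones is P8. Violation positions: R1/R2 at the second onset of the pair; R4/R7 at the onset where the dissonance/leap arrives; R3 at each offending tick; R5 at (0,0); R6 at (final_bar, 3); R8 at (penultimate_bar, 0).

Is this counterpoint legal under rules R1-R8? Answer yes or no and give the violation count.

No (6 violations)

bar 0: v0=D3 v1=D4 (P8)
bar 1: v0=E3 v1=G3 (m3)
bar 2: v0=C3 v1=C4 (P8)
bar 3: v0=B2 v1=D3 (m3)
bar 4: v0=C3 v1=B2 (m2)
bar 5: v0=C3 v1=A3 (M6)
bar 6: v0=D3 v1=D4 (P8)
  R1 @ bar2.0: E3/E4 P8 -> C3/C4 P8 similar
  R4 @ bar3.2: B2/F3 TT untreated
  R3 @ bar4.0: C3 above B2
  R4 @ bar4.0: C3/B2 m2 untreated
  R7 @ bar4.1: B2->C4 leap 13st
  R2 @ bar6.0: C3/A3 M6 -> D3/D4 P8 similar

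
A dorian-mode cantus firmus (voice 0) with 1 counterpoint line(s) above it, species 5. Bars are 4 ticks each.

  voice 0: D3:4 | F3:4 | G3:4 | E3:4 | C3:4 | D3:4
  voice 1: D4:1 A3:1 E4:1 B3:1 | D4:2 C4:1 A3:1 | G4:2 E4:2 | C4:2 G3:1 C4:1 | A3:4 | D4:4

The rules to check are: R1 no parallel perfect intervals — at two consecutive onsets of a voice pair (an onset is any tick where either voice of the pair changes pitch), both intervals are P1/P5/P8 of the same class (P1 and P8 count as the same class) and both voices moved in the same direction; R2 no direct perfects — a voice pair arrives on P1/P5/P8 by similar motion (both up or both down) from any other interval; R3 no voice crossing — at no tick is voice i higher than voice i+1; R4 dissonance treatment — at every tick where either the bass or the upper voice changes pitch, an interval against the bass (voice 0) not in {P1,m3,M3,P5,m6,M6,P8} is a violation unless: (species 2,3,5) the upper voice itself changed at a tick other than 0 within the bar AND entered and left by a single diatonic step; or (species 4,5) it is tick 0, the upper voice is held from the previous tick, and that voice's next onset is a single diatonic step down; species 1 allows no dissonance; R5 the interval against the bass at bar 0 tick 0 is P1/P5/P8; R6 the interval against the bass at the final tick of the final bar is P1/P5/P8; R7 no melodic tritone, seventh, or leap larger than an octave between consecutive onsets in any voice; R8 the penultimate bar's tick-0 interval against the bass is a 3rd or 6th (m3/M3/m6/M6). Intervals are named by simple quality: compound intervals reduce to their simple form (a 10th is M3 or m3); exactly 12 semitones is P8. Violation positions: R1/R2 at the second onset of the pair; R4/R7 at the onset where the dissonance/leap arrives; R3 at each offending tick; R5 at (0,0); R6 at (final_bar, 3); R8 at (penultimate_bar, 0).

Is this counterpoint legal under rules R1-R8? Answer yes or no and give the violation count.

No (4 violations)

bar 0: v0=D3 v1=D4 (P8)
bar 1: v0=F3 v1=D4 (M6)
bar 2: v0=G3 v1=G4 (P8)
bar 3: v0=E3 v1=C4 (m6)
bar 4: v0=C3 v1=A3 (M6)
bar 5: v0=D3 v1=D4 (P8)
  R4 @ bar0.2: D3/E4 M2 untreated
  R2 @ bar2.0: F3/A3 M3 -> G3/G4 P8 similar
  R7 @ bar2.0: A3->G4 leap 10st
  R2 @ bar5.0: C3/A3 M6 -> D3/D4 P8 similar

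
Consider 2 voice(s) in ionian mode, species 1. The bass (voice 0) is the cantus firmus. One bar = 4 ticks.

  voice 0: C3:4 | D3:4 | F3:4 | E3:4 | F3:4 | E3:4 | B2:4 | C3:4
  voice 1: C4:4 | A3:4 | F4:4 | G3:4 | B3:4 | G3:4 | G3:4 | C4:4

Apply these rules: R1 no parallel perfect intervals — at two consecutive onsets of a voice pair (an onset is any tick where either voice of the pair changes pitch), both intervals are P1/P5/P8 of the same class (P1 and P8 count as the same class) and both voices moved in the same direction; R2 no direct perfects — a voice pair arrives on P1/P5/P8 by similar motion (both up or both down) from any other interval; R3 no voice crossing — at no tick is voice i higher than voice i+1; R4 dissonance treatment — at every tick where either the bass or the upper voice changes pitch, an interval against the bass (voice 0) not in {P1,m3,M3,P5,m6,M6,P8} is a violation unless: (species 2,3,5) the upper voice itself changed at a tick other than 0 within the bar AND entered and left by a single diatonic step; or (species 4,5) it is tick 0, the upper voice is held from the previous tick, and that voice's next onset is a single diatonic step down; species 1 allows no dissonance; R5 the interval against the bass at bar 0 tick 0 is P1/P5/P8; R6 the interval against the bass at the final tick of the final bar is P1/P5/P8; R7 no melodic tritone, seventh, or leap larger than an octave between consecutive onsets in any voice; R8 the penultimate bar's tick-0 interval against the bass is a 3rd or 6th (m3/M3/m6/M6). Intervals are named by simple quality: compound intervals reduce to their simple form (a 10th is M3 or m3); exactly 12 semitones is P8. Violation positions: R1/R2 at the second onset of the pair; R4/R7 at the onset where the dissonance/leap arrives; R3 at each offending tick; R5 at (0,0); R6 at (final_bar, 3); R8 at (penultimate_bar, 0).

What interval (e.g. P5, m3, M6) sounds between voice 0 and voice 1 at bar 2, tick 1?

voice 0=F3 voice 1=F4 -> P8

P8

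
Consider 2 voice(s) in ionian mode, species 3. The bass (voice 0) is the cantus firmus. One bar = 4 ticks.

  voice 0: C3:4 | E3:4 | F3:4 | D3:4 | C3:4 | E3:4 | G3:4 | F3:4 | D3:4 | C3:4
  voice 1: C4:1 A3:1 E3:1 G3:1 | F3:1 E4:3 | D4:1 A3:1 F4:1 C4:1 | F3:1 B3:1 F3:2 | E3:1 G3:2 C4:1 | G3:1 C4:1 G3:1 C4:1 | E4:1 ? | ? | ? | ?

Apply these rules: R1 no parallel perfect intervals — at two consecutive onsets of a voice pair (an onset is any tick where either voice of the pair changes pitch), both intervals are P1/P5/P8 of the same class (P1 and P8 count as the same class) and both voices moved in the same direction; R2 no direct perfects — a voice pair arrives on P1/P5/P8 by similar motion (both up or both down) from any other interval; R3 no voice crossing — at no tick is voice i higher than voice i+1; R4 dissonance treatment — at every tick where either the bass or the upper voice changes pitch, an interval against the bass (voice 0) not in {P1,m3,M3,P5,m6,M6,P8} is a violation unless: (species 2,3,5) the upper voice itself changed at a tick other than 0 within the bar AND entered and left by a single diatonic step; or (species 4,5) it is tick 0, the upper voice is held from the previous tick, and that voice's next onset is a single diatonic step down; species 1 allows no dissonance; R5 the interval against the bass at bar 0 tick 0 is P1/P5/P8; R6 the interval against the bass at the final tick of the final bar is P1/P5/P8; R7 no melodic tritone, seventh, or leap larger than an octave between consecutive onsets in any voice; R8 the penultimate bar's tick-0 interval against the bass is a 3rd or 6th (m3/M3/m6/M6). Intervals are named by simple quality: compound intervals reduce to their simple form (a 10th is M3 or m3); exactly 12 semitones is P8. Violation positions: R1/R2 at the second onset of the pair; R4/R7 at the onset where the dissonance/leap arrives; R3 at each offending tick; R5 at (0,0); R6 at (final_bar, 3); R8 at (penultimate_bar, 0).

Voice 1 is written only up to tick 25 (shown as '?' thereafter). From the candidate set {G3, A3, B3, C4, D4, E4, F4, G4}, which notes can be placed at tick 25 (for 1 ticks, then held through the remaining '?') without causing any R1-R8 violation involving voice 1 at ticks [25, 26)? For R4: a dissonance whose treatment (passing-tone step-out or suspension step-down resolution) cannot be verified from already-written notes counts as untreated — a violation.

G3: legal
A3: violates R4
B3: legal
C4: violates R4
D4: legal
E4: legal
F4: violates R4
G4: legal

{B3, D4, E4, G3, G4}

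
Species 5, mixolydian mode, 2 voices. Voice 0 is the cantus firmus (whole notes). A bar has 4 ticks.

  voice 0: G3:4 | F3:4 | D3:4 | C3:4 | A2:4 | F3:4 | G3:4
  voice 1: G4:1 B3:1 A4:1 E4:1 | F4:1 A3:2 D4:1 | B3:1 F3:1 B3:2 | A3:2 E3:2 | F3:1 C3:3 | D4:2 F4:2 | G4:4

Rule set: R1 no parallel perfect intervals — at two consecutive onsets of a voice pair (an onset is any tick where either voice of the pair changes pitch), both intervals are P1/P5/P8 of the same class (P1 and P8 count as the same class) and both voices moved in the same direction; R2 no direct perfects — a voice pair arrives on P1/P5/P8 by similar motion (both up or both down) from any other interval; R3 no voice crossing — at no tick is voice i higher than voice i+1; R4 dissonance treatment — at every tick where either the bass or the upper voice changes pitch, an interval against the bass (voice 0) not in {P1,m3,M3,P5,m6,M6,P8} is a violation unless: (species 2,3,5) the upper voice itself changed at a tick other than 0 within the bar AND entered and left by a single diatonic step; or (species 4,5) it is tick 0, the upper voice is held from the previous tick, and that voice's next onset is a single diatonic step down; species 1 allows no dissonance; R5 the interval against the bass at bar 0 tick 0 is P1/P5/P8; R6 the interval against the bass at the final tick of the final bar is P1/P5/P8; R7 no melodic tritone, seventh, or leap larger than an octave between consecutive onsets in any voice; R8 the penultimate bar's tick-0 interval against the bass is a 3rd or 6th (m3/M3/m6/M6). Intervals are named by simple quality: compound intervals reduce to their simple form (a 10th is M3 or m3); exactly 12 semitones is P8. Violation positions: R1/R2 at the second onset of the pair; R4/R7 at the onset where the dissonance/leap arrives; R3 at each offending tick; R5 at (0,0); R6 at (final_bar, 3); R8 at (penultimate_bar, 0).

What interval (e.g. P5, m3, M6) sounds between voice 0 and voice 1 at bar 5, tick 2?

P8

voice 0=F3 voice 1=F4 -> P8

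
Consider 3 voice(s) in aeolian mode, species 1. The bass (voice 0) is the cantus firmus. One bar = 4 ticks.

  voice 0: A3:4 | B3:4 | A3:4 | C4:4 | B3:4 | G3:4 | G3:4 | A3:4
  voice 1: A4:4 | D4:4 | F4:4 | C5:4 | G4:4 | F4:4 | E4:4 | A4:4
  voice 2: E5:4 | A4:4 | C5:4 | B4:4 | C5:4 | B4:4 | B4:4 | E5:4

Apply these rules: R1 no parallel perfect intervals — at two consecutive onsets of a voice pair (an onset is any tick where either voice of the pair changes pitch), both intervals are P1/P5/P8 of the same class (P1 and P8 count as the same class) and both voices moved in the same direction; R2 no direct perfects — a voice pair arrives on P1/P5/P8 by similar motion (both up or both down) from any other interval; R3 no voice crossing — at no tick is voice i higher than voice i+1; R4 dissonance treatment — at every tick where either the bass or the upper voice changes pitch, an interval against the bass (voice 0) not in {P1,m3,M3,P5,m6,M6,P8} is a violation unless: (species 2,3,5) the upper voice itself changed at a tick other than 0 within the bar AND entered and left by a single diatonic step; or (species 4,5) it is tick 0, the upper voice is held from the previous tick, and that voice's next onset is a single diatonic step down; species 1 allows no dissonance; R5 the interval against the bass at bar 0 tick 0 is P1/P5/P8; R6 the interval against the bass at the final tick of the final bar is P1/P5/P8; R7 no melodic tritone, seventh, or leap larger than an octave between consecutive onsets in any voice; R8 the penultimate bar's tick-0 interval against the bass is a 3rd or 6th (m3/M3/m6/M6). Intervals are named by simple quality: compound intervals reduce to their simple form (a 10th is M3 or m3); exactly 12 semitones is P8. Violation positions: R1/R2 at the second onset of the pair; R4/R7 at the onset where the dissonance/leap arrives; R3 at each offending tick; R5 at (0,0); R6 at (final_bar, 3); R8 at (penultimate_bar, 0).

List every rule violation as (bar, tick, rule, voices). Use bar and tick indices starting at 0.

bar 0: v0=A3 v1=A4 v2=E5 downbeat P5
bar 1: v0=B3 v1=D4 v2=A4 downbeat m7
bar 2: v0=A3 v1=F4 v2=C5 downbeat m3
bar 3: v0=C4 v1=C5 v2=B4 downbeat M7
bar 4: v0=B3 v1=G4 v2=C5 downbeat m2
bar 5: v0=G3 v1=F4 v2=B4 downbeat M3
bar 6: v0=G3 v1=E4 v2=B4 downbeat M3
bar 7: v0=A3 v1=A4 v2=E5 downbeat P5
  -> R1 @ bar 1 tick 0 v(1, 2): A4/E5 P5 -> D4/A4 P5 similar
  -> R4 @ bar 1 tick 0 v(0, 2): B3/A4 m7 untreated
  -> R1 @ bar 2 tick 0 v(1, 2): D4/A4 P5 -> F4/C5 P5 similar
  -> R2 @ bar 3 tick 0 v(0, 1): A3/F4 m6 -> C4/C5 P8 similar
  -> R3 @ bar 3 tick 0 v(1, 2): C5 above B4
  -> R4 @ bar 3 tick 0 v(0, 2): C4/B4 M7 untreated
  -> R3 @ bar 3 tick 1 v(1, 2): C5 above B4
  -> R3 @ bar 3 tick 2 v(1, 2): C5 above B4
  -> R3 @ bar 3 tick 3 v(1, 2): C5 above B4
  -> R4 @ bar 4 tick 0 v(0, 2): B3/C5 m2 untreated
  -> R4 @ bar 5 tick 0 v(0, 1): G3/F4 m7 untreated
  -> R1 @ bar 7 tick 0 v(1, 2): E4/B4 P5 -> A4/E5 P5 similar
  -> R2 @ bar 7 tick 0 v(0, 1): G3/E4 M6 -> A3/A4 P8 similar
  -> R2 @ bar 7 tick 0 v(0, 2): G3/B4 M3 -> A3/E5 P5 similar

(1, 0, R1, (1, 2))
(1, 0, R4, (0, 2))
(2, 0, R1, (1, 2))
(3, 0, R2, (0, 1))
(3, 0, R3, (1, 2))
(3, 0, R4, (0, 2))
(3, 1, R3, (1, 2))
(3, 2, R3, (1, 2))
(3, 3, R3, (1, 2))
(4, 0, R4, (0, 2))
(5, 0, R4, (0, 1))
(7, 0, R1, (1, 2))
(7, 0, R2, (0, 1))
(7, 0, R2, (0, 2))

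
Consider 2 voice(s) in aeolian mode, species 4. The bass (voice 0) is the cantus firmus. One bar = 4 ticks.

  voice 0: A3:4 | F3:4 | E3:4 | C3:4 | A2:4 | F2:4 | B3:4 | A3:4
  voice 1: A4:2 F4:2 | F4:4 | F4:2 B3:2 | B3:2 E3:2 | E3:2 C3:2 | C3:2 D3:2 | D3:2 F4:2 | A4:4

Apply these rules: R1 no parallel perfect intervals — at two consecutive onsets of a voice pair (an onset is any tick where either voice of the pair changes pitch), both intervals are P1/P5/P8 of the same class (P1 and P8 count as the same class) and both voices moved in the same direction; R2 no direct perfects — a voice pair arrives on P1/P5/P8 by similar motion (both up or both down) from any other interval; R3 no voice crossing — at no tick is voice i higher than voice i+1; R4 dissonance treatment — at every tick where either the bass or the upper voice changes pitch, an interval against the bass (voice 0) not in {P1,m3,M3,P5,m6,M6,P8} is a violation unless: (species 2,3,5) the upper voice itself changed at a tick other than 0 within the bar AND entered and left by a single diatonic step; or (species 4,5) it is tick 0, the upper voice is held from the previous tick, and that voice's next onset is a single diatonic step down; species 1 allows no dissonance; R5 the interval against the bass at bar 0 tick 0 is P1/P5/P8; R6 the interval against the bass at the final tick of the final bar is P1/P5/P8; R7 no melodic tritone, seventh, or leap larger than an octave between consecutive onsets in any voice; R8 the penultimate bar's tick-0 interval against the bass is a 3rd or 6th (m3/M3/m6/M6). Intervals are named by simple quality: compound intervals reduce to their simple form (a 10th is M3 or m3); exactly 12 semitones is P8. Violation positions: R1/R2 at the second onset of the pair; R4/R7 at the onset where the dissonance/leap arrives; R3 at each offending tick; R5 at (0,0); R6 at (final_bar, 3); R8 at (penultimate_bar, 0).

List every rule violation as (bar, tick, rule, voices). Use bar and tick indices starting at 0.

bar 0: v0=A3 v1=A4 downbeat P8
bar 1: v0=F3 v1=F4 downbeat P8
bar 2: v0=E3 v1=F4 downbeat m2
bar 3: v0=C3 v1=B3 downbeat M7
bar 4: v0=A2 v1=E3 downbeat P5
bar 5: v0=F2 v1=C3 downbeat P5
bar 6: v0=B3 v1=D3 downbeat M6
bar 7: v0=A3 v1=A4 downbeat P8
  -> R4 @ bar 2 tick 0 v(0, 1): E3/F4 m2 untreated
  -> R7 @ bar 2 tick 2 v(1,): F4->B3 leap 6st
  -> R4 @ bar 3 tick 0 v(0, 1): C3/B3 M7 untreated
  -> R3 @ bar 6 tick 0 v(0, 1): B3 above D3
  -> R7 @ bar 6 tick 0 v(0,): F2->B3 leap 18st
  -> R3 @ bar 6 tick 1 v(0, 1): B3 above D3
  -> R4 @ bar 6 tick 2 v(0, 1): B3/F4 TT untreated
  -> R7 @ bar 6 tick 2 v(1,): D3->F4 leap 15st

(2, 0, R4, (0, 1))
(2, 2, R7, (1,))
(3, 0, R4, (0, 1))
(6, 0, R3, (0, 1))
(6, 0, R7, (0,))
(6, 1, R3, (0, 1))
(6, 2, R4, (0, 1))
(6, 2, R7, (1,))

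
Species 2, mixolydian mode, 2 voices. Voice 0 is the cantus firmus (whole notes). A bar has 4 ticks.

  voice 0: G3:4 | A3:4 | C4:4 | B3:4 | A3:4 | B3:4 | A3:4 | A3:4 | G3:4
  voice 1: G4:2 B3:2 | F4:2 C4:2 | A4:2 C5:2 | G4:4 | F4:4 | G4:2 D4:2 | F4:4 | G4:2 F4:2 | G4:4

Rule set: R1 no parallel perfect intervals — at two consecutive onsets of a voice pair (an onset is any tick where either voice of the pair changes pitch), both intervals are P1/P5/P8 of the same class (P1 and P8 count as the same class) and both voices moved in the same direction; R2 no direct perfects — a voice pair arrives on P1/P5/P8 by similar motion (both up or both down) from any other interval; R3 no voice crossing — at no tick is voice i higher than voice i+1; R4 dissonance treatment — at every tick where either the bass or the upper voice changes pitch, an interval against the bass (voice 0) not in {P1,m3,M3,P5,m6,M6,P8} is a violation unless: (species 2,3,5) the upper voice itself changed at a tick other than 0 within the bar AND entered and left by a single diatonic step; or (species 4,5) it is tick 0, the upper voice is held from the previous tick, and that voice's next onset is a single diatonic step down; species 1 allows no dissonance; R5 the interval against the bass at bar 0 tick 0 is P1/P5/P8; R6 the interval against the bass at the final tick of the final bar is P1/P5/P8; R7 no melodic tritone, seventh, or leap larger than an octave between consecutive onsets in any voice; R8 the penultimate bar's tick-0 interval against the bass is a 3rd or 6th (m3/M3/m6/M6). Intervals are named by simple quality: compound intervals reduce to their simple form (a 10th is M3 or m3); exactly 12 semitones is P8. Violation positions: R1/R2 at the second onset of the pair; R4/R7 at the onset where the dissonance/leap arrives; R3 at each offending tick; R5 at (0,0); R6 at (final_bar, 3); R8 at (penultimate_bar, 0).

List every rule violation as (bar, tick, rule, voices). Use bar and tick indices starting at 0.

(1, 0, R7, (1,))
(7, 0, R4, (0, 1))
(7, 0, R8, (0, 1))

bar 0: v0=G3 v1=G4 downbeat P8
bar 1: v0=A3 v1=F4 downbeat m6
bar 2: v0=C4 v1=A4 downbeat M6
bar 3: v0=B3 v1=G4 downbeat m6
bar 4: v0=A3 v1=F4 downbeat m6
bar 5: v0=B3 v1=G4 downbeat m6
bar 6: v0=A3 v1=F4 downbeat m6
bar 7: v0=A3 v1=G4 downbeat m7
bar 8: v0=G3 v1=G4 downbeat P8
  -> R7 @ bar 1 tick 0 v(1,): B3->F4 leap 6st
  -> R4 @ bar 7 tick 0 v(0, 1): A3/G4 m7 untreated
  -> R8 @ bar 7 tick 0 v(0, 1): penult m7 not 3rd/6th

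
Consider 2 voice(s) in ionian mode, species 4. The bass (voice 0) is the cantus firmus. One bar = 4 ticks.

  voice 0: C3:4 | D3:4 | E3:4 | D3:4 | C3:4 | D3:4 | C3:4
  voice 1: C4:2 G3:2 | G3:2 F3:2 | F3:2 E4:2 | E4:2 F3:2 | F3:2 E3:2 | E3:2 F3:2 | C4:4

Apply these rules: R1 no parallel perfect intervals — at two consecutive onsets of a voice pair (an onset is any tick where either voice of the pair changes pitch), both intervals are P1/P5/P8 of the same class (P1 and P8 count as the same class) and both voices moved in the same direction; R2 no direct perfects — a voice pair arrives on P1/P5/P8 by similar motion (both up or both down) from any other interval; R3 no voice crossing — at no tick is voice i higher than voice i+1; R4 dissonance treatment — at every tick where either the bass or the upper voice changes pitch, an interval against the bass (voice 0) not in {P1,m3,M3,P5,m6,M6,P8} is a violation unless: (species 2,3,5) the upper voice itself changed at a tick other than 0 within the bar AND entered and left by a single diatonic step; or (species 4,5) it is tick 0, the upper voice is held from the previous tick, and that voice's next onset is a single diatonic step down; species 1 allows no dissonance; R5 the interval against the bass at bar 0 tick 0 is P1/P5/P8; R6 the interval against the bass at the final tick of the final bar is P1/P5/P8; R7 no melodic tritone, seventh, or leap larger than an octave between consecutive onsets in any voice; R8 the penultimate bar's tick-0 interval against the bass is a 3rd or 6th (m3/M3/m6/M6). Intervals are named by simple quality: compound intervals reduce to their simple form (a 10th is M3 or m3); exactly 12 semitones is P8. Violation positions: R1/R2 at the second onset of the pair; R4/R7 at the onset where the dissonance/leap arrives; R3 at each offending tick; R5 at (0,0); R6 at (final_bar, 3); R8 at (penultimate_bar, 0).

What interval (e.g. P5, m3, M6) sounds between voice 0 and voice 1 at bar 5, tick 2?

voice 0=D3 voice 1=F3 -> m3

m3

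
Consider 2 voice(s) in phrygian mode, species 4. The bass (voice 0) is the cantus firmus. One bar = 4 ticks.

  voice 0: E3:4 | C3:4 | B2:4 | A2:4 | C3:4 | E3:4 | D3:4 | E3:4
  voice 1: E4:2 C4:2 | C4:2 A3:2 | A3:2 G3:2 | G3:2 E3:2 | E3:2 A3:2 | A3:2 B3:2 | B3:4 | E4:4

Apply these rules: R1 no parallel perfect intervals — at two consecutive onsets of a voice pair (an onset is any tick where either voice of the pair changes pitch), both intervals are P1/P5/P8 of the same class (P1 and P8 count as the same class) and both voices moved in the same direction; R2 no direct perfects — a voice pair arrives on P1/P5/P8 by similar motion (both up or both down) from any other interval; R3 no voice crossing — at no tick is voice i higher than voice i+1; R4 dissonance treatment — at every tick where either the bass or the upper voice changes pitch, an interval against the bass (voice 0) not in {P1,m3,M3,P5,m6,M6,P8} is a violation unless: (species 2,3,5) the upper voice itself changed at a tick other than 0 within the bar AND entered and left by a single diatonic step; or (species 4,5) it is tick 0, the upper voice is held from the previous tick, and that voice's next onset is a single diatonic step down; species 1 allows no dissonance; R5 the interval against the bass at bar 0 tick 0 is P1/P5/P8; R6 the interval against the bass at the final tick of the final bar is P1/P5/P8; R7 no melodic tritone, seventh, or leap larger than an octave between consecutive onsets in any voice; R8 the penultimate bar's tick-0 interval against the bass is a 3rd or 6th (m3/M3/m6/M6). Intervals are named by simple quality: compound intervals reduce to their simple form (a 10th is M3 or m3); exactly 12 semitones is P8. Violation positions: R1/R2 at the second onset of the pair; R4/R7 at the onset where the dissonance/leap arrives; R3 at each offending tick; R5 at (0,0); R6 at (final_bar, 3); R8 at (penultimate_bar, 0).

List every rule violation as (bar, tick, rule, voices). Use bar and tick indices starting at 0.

(3, 0, R4, (0, 1))
(5, 0, R4, (0, 1))
(7, 0, R2, (0, 1))

bar 0: v0=E3 v1=E4 downbeat P8
bar 1: v0=C3 v1=C4 downbeat P8
bar 2: v0=B2 v1=A3 downbeat m7
bar 3: v0=A2 v1=G3 downbeat m7
bar 4: v0=C3 v1=E3 downbeat M3
bar 5: v0=E3 v1=A3 downbeat P4
bar 6: v0=D3 v1=B3 downbeat M6
bar 7: v0=E3 v1=E4 downbeat P8
  -> R4 @ bar 3 tick 0 v(0, 1): A2/G3 m7 untreated
  -> R4 @ bar 5 tick 0 v(0, 1): E3/A3 P4 untreated
  -> R2 @ bar 7 tick 0 v(0, 1): D3/B3 M6 -> E3/E4 P8 similar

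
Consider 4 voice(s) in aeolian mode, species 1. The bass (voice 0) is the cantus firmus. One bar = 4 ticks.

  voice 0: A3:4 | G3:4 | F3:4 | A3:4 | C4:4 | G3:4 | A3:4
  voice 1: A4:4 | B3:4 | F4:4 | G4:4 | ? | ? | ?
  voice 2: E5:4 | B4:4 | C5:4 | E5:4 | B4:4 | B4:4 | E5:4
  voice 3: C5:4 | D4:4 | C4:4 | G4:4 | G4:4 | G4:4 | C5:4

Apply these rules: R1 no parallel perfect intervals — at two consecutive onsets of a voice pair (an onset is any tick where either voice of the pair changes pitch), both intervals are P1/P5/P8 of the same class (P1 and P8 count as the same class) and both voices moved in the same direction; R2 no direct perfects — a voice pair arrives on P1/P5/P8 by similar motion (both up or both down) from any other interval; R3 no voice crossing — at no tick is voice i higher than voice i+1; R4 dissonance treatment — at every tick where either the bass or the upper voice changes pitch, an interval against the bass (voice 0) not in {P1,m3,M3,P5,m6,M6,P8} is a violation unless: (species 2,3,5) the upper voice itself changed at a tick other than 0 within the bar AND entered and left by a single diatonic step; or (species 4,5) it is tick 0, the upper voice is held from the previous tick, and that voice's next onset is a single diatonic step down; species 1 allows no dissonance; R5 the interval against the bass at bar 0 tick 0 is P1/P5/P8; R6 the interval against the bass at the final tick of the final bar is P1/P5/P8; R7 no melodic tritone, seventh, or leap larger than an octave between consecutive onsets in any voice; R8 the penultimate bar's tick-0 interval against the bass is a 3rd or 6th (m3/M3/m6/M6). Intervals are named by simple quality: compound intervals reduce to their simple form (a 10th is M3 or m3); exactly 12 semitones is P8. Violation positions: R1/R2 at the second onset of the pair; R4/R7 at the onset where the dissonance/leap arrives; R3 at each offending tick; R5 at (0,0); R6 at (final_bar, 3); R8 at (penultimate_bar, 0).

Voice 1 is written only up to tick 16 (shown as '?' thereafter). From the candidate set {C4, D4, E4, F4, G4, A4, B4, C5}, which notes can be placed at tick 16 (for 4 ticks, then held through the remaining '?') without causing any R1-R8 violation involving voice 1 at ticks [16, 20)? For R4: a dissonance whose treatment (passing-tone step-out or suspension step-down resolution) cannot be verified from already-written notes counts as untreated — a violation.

{A4, C4, G4}

C4: legal
D4: violates R4
E4: violates R2
F4: violates R4
G4: legal
A4: legal
B4: violates R4
C5: violates R2,R3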